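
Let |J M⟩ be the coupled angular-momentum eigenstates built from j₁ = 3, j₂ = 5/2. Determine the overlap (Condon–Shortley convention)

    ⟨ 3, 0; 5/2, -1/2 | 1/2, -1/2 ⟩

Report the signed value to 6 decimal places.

√[2·5!1!0!/7! · 3!3!2!3!0!1!] = √(144/7)
  +(−1)^2/∏(2,3,1,0,0,0)! = 1/12  (running 1/12)
⟨..|..⟩ = √(144/7)·(1/12) = +0.377964

+√(1/7) ≈ +0.377964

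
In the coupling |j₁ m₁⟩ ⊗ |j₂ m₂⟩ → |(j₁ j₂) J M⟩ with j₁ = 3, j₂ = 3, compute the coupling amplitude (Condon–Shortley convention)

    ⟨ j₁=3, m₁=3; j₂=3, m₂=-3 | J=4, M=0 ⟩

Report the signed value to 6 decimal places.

√[9·2!4!4!/11! · 6!0!0!6!4!4!] = √(5971968/77)
  +(−1)^0/∏(0,2,0,0,4,4)! = 1/1152  (running 1/1152)
⟨..|..⟩ = √(5971968/77)·(1/1152) = +0.241747

+√(9/154) = +0.241747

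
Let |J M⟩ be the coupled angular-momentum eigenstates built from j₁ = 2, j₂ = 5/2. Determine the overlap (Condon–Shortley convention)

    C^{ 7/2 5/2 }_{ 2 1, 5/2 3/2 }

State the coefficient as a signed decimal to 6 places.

√[8·1!3!4!/9! · 3!1!4!1!6!1!] = √(2304/7)
  +(−1)^0/∏(0,1,1,4,2,0)! = 1/48  (running 1/48)
  +(−1)^1/∏(1,0,0,3,3,1)! = -1/36  (running -1/144)
⟨..|..⟩ = √(2304/7)·(-1/144) = -0.125988

-0.125988  (= −√(1/63))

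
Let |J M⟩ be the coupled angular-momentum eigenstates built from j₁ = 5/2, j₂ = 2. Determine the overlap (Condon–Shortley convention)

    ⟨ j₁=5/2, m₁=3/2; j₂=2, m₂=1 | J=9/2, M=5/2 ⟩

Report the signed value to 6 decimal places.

triangle: 0!*5!*4!/10! = 2880/3628800
(j±m)!: 4!*1!*3!*1!*7!*2! = 1451520
prefactor² = (2J+1)*Δ*N² = 11520
  k=0: +1/(0!*0!*1!*3!*4!*1!) = 1/144
Σ = 1/144  ⇒  CG² = 11520*1/144² = 5/9
CG = +√(5/9) = +0.745356

+√(5/9) ≈ +0.745356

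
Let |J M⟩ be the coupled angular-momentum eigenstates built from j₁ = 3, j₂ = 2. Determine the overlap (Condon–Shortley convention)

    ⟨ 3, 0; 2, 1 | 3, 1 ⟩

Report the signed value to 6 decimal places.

j₁+j₂−J=2  J+j₁−j₂=4  J−j₁+j₂=2  j₁+j₂+J+1=9
(j₁±m₁, j₂±m₂, J±M) = (3,3,3,1,4,2)
P² = 96/5
sum k=1..2:
  [1] −1/8 = -1/8
  [2] +1/12 = 1/12
S = -1/24
C² = P²·S² = 1/30 ; C = -0.182574

-0.182574  (= −√(1/30))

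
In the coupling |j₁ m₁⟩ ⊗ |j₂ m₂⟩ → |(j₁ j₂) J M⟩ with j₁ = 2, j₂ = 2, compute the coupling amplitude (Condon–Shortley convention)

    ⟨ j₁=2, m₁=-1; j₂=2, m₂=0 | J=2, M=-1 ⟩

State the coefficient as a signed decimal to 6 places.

−√(1/14) ≈ -0.267261

j₁+j₂−J=2  J+j₁−j₂=2  J−j₁+j₂=2  j₁+j₂+J+1=7
(j₁±m₁, j₂±m₂, J±M) = (1,3,2,2,1,3)
P² = 8/7
sum k=1..2:
  [1] −1/2 = -1/2
  [2] +1/4 = 1/4
S = -1/4
C² = P²·S² = 1/14 ; C = -0.267261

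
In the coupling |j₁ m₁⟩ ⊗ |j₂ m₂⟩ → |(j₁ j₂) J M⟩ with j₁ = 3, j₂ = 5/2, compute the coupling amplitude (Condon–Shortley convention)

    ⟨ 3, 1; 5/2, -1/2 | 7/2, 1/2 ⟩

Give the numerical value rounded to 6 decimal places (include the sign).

−√(1/63) = -0.125988

√[8·2!4!3!/10! · 4!2!2!3!4!3!] = √(9216/175)
  +(−1)^0/∏(0,2,2,2,2,1)! = 1/16  (running 1/16)
  +(−1)^1/∏(1,1,1,1,3,2)! = -1/12  (running -1/48)
  +(−1)^2/∏(2,0,0,0,4,3)! = 1/288  (running -5/288)
⟨..|..⟩ = √(9216/175)·(-5/288) = -0.125988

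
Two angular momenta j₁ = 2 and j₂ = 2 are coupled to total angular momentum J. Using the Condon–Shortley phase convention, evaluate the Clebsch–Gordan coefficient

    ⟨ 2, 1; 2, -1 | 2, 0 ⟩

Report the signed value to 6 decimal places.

j₁+j₂−J=2  J+j₁−j₂=2  J−j₁+j₂=2  j₁+j₂+J+1=7
(j₁±m₁, j₂±m₂, J±M) = (3,1,1,3,2,2)
P² = 8/7
sum k=0..1:
  [0] +1/2 = 1/2
  [1] −1/4 = -1/4
S = 1/4
C² = P²·S² = 1/14 ; C = +0.267261

+0.267261  (= +√(1/14))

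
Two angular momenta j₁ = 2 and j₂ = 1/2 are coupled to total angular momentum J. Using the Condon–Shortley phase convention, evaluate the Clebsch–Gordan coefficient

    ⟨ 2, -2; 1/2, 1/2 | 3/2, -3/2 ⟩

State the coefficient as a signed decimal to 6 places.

−√(4/5) ≈ -0.894427

triangle: 1!×3!×0!/5! = 6/120
(j±m)!: 0!×4!×1!×0!×0!×3! = 144
prefactor² = (2J+1)×Δ×N² = 144/5
  k=1: −1/(1!×0!×3!×0!×0!×0!) = -1/6
Σ = -1/6  ⇒  CG² = 144/5×(-1/6)² = 4/5
CG = −√(4/5) = -0.894427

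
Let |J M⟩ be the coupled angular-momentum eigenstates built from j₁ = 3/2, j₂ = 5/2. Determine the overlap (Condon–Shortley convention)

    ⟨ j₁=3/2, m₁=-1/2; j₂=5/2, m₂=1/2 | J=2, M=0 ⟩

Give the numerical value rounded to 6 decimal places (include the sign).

−√(1/14) ≈ -0.267261

triangle: 2!*1!*3!/7! = 12/5040
(j±m)!: 1!*2!*3!*2!*2!*2! = 96
prefactor² = (2J+1)*Δ*N² = 8/7
  k=1: −1/(1!*1!*1!*2!*0!*1!) = -1/2
  k=2: +1/(2!*0!*0!*1!*1!*2!) = 1/4
Σ = -1/4  ⇒  CG² = 8/7*(-1/4)² = 1/14
CG = −√(1/14) = -0.267261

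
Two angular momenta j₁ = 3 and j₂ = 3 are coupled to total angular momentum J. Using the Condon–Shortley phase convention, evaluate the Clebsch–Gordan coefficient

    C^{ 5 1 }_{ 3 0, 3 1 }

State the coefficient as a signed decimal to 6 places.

-0.345033  (= −√(5/42))

√[11·1!5!5!/12! · 3!3!4!2!6!4!] = √(69120/7)
  +(−1)^0/∏(0,1,3,4,2,1)! = 1/288  (running 1/288)
  +(−1)^1/∏(1,0,2,3,3,2)! = -1/144  (running -1/288)
⟨..|..⟩ = √(69120/7)·(-1/288) = -0.345033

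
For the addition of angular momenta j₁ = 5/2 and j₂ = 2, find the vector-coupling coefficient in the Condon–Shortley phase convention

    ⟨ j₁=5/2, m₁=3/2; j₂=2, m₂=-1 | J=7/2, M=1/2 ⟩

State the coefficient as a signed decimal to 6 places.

+0.619780  (= +√(121/315))

triangle: 1!·4!·3!/9! = 144/362880
(j±m)!: 4!·1!·1!·3!·4!·3! = 20736
prefactor² = (2J+1)·Δ·N² = 2304/35
  k=0: +1/(0!·1!·1!·1!·3!·2!) = 1/12
  k=1: −1/(1!·0!·0!·0!·4!·3!) = -1/144
Σ = 11/144  ⇒  CG² = 2304/35·11/144² = 121/315
CG = +√(121/315) = +0.619780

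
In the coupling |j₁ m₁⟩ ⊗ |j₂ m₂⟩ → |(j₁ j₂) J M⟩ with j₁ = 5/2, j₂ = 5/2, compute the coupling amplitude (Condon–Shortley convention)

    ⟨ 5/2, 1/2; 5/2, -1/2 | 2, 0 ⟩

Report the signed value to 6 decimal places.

triangle: 3!*2!*2!/8! = 24/40320
(j±m)!: 3!*2!*2!*3!*2!*2! = 576
prefactor² = (2J+1)*Δ*N² = 12/7
  k=0: +1/(0!*3!*2!*2!*0!*0!) = 1/24
  k=1: −1/(1!*2!*1!*1!*1!*1!) = -1/2
  k=2: +1/(2!*1!*0!*0!*2!*2!) = 1/8
Σ = -1/3  ⇒  CG² = 12/7*(-1/3)² = 4/21
CG = −√(4/21) = -0.436436

-0.436436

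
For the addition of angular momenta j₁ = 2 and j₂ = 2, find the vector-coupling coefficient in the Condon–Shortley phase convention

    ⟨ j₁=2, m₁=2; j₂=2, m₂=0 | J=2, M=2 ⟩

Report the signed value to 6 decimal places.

triangle: 2!*2!*2!/7! = 8/5040
(j±m)!: 4!*0!*2!*2!*4!*0! = 2304
prefactor² = (2J+1)*Δ*N² = 128/7
  k=0: +1/(0!*2!*0!*2!*2!*0!) = 1/8
Σ = 1/8  ⇒  CG² = 128/7*1/8² = 2/7
CG = +√(2/7) = +0.534522

+√(2/7) = +0.534522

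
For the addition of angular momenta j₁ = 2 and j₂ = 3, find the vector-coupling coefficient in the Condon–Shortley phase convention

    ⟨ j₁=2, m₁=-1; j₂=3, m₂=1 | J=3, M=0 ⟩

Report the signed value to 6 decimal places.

triangle: 2!*2!*4!/9! = 96/362880
(j±m)!: 1!*3!*4!*2!*3!*3! = 10368
prefactor² = (2J+1)*Δ*N² = 96/5
  k=1: −1/(1!*1!*2!*3!*0!*1!) = -1/12
  k=2: +1/(2!*0!*1!*2!*1!*2!) = 1/8
Σ = 1/24  ⇒  CG² = 96/5*1/24² = 1/30
CG = +√(1/30) = +0.182574

+0.182574  (= +√(1/30))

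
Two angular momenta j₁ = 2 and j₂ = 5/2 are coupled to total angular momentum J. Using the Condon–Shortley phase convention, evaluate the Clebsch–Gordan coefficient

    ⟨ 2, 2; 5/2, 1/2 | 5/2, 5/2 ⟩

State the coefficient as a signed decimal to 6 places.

+√(3/14) ≈ +0.462910

triangle: 2!·2!·3!/8! = 24/40320
(j±m)!: 4!·0!·3!·2!·5!·0! = 34560
prefactor² = (2J+1)·Δ·N² = 864/7
  k=0: +1/(0!·2!·0!·3!·2!·0!) = 1/24
Σ = 1/24  ⇒  CG² = 864/7·1/24² = 3/14
CG = +√(3/14) = +0.462910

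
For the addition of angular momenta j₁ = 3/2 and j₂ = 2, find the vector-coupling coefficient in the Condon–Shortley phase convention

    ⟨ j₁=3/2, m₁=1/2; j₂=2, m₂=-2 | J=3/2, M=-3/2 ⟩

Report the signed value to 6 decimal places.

triangle: 2!·1!·2!/6! = 4/720
(j±m)!: 2!·1!·0!·4!·0!·3! = 288
prefactor² = (2J+1)·Δ·N² = 32/5
  k=0: +1/(0!·2!·1!·0!·0!·2!) = 1/4
Σ = 1/4  ⇒  CG² = 32/5·1/4² = 2/5
CG = +√(2/5) = +0.632456

+0.632456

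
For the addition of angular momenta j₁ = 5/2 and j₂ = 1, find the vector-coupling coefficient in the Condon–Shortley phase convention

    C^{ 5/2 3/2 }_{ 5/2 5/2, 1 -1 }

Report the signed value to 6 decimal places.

+0.534522

j₁+j₂−J=1  J+j₁−j₂=4  J−j₁+j₂=1  j₁+j₂+J+1=7
(j₁±m₁, j₂±m₂, J±M) = (5,0,0,2,4,1)
P² = 1152/7
sum k=0..0:
  [0] +1/24 = 1/24
S = 1/24
C² = P²·S² = 2/7 ; C = +0.534522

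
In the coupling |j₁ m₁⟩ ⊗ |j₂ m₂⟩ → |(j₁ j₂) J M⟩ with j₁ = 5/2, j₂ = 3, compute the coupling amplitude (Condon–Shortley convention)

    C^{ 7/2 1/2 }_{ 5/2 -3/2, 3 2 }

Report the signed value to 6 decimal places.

+0.563436

j₁+j₂−J=2  J+j₁−j₂=3  J−j₁+j₂=4  j₁+j₂+J+1=10
(j₁±m₁, j₂±m₂, J±M) = (1,4,5,1,4,3)
P² = 9216/35
sum k=1..2:
  [1] −1/144 = -1/144
  [2] +1/24 = 1/24
S = 5/144
C² = P²·S² = 20/63 ; C = +0.563436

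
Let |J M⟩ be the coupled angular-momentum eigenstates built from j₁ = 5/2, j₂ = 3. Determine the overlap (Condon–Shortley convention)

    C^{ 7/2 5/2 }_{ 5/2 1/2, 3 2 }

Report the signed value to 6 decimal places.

triangle: 2!×3!×4!/10! = 288/3628800
(j±m)!: 3!×2!×5!×1!×6!×1! = 1036800
prefactor² = (2J+1)×Δ×N² = 4608/7
  k=1: −1/(1!×1!×1!×4!×2!×0!) = -1/48
  k=2: +1/(2!×0!×0!×3!×3!×1!) = 1/72
Σ = -1/144  ⇒  CG² = 4608/7×(-1/144)² = 2/63
CG = −√(2/63) = -0.178174

-0.178174  (= −√(2/63))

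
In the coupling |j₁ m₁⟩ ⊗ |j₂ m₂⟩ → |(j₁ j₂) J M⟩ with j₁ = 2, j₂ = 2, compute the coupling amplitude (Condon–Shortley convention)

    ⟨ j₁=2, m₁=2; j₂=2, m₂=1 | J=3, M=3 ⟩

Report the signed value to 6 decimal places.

+0.707107

√[7·1!3!3!/8! · 4!0!3!1!6!0!] = √(648)
  +(−1)^0/∏(0,1,0,3,3,0)! = 1/36  (running 1/36)
⟨..|..⟩ = √(648)·(1/36) = +0.707107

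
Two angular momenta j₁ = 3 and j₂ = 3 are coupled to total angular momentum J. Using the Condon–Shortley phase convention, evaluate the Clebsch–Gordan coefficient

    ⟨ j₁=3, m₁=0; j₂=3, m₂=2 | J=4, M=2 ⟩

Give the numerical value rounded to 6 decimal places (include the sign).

triangle: 2!*4!*4!/11! = 1152/39916800
(j±m)!: 3!*3!*5!*1!*6!*2! = 6220800
prefactor² = (2J+1)*Δ*N² = 124416/77
  k=1: −1/(1!*1!*2!*4!*2!*0!) = -1/96
  k=2: +1/(2!*0!*1!*3!*3!*1!) = 1/72
Σ = 1/288  ⇒  CG² = 124416/77*1/288² = 3/154
CG = +√(3/154) = +0.139573

+√(3/154) = +0.139573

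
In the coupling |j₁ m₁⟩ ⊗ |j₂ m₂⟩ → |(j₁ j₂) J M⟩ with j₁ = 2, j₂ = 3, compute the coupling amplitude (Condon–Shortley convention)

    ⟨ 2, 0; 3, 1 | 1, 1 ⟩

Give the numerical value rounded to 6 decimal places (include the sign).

+√(6/35) ≈ +0.414039

√[3·4!0!2!/7! · 2!2!4!2!2!0!] = √(384/35)
  +(−1)^2/∏(2,2,0,2,0,0)! = 1/8  (running 1/8)
⟨..|..⟩ = √(384/35)·(1/8) = +0.414039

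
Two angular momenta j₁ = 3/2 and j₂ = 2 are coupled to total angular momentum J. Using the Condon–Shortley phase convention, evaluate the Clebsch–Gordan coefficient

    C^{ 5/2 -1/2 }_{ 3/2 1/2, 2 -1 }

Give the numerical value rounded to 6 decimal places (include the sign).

√[6·1!2!3!/7! · 2!1!1!3!2!3!] = √(72/35)
  +(−1)^0/∏(0,1,1,1,1,2)! = 1/2  (running 1/2)
  +(−1)^1/∏(1,0,0,0,2,3)! = -1/12  (running 5/12)
⟨..|..⟩ = √(72/35)·(5/12) = +0.597614

+0.597614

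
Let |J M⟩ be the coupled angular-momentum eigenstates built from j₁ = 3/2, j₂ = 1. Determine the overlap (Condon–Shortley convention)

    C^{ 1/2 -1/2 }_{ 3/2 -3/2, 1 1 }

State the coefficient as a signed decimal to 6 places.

+0.707107  (= +√(1/2))

triangle: 2!·1!·0!/4! = 2/24
(j±m)!: 0!·3!·2!·0!·0!·1! = 12
prefactor² = (2J+1)·Δ·N² = 2
  k=2: +1/(2!·0!·1!·0!·0!·0!) = 1/2
Σ = 1/2  ⇒  CG² = 2·1/2² = 1/2
CG = +√(1/2) = +0.707107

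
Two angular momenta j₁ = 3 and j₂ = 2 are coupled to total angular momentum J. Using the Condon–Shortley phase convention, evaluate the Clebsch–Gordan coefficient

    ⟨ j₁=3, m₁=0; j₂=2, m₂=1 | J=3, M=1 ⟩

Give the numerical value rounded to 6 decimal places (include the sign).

j₁+j₂−J=2  J+j₁−j₂=4  J−j₁+j₂=2  j₁+j₂+J+1=9
(j₁±m₁, j₂±m₂, J±M) = (3,3,3,1,4,2)
P² = 96/5
sum k=1..2:
  [1] −1/8 = -1/8
  [2] +1/12 = 1/12
S = -1/24
C² = P²·S² = 1/30 ; C = -0.182574

−√(1/30) ≈ -0.182574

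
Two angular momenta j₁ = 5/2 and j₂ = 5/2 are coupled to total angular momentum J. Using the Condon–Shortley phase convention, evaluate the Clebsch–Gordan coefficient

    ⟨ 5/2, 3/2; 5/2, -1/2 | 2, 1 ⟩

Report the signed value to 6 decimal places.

√[5·3!2!2!/8! · 4!1!2!3!3!1!] = √(36/7)
  +(−1)^0/∏(0,3,1,2,1,0)! = 1/12  (running 1/12)
  +(−1)^1/∏(1,2,0,1,2,1)! = -1/4  (running -1/6)
⟨..|..⟩ = √(36/7)·(-1/6) = -0.377964

-0.377964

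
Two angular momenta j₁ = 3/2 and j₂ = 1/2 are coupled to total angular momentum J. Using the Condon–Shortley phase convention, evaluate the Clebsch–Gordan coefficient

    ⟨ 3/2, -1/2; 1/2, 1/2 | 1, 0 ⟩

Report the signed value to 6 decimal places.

j₁+j₂−J=1  J+j₁−j₂=2  J−j₁+j₂=0  j₁+j₂+J+1=4
(j₁±m₁, j₂±m₂, J±M) = (1,2,1,0,1,1)
P² = 1/2
sum k=1..1:
  [1] −1/1 = -1
S = -1
C² = P²·S² = 1/2 ; C = -0.707107

-0.707107  (= −√(1/2))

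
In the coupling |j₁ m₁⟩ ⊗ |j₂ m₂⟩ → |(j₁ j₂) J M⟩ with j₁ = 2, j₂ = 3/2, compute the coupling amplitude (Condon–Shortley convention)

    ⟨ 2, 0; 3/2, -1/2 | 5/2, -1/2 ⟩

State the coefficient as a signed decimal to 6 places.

j₁+j₂−J=1  J+j₁−j₂=3  J−j₁+j₂=2  j₁+j₂+J+1=7
(j₁±m₁, j₂±m₂, J±M) = (2,2,1,2,2,3)
P² = 48/35
sum k=0..1:
  [0] +1/2 = 1/2
  [1] −1/4 = -1/4
S = 1/4
C² = P²·S² = 3/35 ; C = +0.292770

+0.292770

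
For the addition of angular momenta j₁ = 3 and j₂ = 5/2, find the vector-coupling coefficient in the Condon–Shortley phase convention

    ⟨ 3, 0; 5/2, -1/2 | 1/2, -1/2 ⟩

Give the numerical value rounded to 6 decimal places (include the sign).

triangle: 5!×1!×0!/7! = 120/5040
(j±m)!: 3!×3!×2!×3!×0!×1! = 432
prefactor² = (2J+1)×Δ×N² = 144/7
  k=2: +1/(2!×3!×1!×0!×0!×0!) = 1/12
Σ = 1/12  ⇒  CG² = 144/7×1/12² = 1/7
CG = +√(1/7) = +0.377964

+0.377964  (= +√(1/7))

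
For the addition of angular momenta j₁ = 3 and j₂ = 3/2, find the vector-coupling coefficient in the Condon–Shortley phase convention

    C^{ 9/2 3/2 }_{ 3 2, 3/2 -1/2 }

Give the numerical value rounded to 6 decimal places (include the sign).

j₁+j₂−J=0  J+j₁−j₂=6  J−j₁+j₂=3  j₁+j₂+J+1=10
(j₁±m₁, j₂±m₂, J±M) = (5,1,1,2,6,3)
P² = 86400/7
sum k=0..0:
  [0] +1/240 = 1/240
S = 1/240
C² = P²·S² = 3/14 ; C = +0.462910

+√(3/14) = +0.462910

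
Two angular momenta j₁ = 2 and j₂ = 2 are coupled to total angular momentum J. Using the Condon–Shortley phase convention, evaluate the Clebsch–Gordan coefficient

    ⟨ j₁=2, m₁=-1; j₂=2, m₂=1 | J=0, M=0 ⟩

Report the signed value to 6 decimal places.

-0.447214

j₁+j₂−J=4  J+j₁−j₂=0  J−j₁+j₂=0  j₁+j₂+J+1=5
(j₁±m₁, j₂±m₂, J±M) = (1,3,3,1,0,0)
P² = 36/5
sum k=3..3:
  [3] −1/6 = -1/6
S = -1/6
C² = P²·S² = 1/5 ; C = -0.447214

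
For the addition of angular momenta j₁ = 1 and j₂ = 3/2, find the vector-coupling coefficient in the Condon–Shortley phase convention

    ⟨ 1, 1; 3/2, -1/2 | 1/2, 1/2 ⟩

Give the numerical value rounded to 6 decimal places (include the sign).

+√(1/6) ≈ +0.408248

j₁+j₂−J=2  J+j₁−j₂=0  J−j₁+j₂=1  j₁+j₂+J+1=4
(j₁±m₁, j₂±m₂, J±M) = (2,0,1,2,1,0)
P² = 2/3
sum k=0..0:
  [0] +1/2 = 1/2
S = 1/2
C² = P²·S² = 1/6 ; C = +0.408248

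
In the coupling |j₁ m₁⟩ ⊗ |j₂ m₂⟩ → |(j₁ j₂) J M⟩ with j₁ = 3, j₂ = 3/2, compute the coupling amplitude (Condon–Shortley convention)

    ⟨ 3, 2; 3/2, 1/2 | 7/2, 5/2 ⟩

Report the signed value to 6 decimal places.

+0.377964  (= +√(1/7))

triangle: 1!·5!·2!/9! = 240/362880
(j±m)!: 5!·1!·2!·1!·6!·1! = 172800
prefactor² = (2J+1)·Δ·N² = 6400/7
  k=0: +1/(0!·1!·1!·2!·4!·0!) = 1/48
  k=1: −1/(1!·0!·0!·1!·5!·1!) = -1/120
Σ = 1/80  ⇒  CG² = 6400/7·1/80² = 1/7
CG = +√(1/7) = +0.377964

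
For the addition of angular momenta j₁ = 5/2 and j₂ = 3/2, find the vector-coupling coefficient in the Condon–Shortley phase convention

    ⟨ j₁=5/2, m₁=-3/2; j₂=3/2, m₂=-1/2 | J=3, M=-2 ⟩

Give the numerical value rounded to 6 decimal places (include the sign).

−√(1/12) ≈ -0.288675

j₁+j₂−J=1  J+j₁−j₂=4  J−j₁+j₂=2  j₁+j₂+J+1=8
(j₁±m₁, j₂±m₂, J±M) = (1,4,1,2,1,5)
P² = 48
sum k=0..1:
  [0] +1/24 = 1/24
  [1] −1/12 = -1/12
S = -1/24
C² = P²·S² = 1/12 ; C = -0.288675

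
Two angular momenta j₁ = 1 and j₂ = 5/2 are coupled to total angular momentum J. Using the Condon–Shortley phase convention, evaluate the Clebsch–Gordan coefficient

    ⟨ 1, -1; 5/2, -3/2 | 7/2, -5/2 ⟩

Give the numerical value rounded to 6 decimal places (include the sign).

+√(5/7) = +0.845154

triangle: 0!·2!·5!/8! = 240/40320
(j±m)!: 0!·2!·1!·4!·1!·6! = 34560
prefactor² = (2J+1)·Δ·N² = 11520/7
  k=0: +1/(0!·0!·2!·1!·0!·4!) = 1/48
Σ = 1/48  ⇒  CG² = 11520/7·1/48² = 5/7
CG = +√(5/7) = +0.845154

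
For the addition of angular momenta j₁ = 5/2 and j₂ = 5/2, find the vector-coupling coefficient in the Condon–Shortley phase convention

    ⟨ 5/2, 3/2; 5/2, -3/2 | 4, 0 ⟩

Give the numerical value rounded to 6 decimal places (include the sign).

+√(9/28) = +0.566947

triangle: 1!×4!×4!/10! = 576/3628800
(j±m)!: 4!×1!×1!×4!×4!×4! = 331776
prefactor² = (2J+1)×Δ×N² = 82944/175
  k=0: +1/(0!×1!×1!×1!×3!×3!) = 1/36
  k=1: −1/(1!×0!×0!×0!×4!×4!) = -1/576
Σ = 5/192  ⇒  CG² = 82944/175×5/192² = 9/28
CG = +√(9/28) = +0.566947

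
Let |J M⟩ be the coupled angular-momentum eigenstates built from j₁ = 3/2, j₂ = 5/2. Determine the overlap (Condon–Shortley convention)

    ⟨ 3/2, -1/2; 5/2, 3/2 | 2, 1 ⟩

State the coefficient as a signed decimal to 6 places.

+√(1/42) ≈ +0.154303

j₁+j₂−J=2  J+j₁−j₂=1  J−j₁+j₂=3  j₁+j₂+J+1=7
(j₁±m₁, j₂±m₂, J±M) = (1,2,4,1,3,1)
P² = 24/7
sum k=1..2:
  [1] −1/6 = -1/6
  [2] +1/4 = 1/4
S = 1/12
C² = P²·S² = 1/42 ; C = +0.154303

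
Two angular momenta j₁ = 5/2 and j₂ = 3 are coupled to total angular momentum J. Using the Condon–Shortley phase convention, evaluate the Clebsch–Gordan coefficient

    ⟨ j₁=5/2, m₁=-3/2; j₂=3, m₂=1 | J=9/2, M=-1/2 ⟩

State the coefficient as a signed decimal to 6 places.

-0.594588  (= −√(35/99))

√[10·1!4!5!/11! · 1!4!4!2!4!5!] = √(184320/77)
  +(−1)^0/∏(0,1,4,4,0,1)! = 1/576  (running 1/576)
  +(−1)^1/∏(1,0,3,3,1,2)! = -1/72  (running -7/576)
⟨..|..⟩ = √(184320/77)·(-7/576) = -0.594588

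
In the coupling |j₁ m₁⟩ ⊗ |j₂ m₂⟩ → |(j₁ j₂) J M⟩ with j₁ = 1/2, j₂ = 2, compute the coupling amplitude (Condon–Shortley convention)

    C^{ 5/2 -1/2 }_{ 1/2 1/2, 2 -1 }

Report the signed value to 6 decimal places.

√[6·0!1!4!/6! · 1!0!1!3!2!3!] = √(72/5)
  +(−1)^0/∏(0,0,0,1,1,3)! = 1/6  (running 1/6)
⟨..|..⟩ = √(72/5)·(1/6) = +0.632456

+0.632456  (= +√(2/5))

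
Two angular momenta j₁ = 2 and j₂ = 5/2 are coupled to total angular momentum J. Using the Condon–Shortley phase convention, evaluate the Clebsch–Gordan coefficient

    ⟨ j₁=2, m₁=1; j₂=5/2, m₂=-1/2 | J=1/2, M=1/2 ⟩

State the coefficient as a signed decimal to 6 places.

−√(2/15) ≈ -0.365148

√[2·4!0!1!/6! · 3!1!2!3!1!0!] = √(24/5)
  +(−1)^1/∏(1,3,0,1,0,0)! = -1/6  (running -1/6)
⟨..|..⟩ = √(24/5)·(-1/6) = -0.365148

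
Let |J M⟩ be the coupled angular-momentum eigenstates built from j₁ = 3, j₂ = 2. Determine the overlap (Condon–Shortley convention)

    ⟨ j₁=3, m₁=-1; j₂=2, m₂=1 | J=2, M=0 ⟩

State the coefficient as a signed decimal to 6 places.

√[5·3!3!1!/8! · 2!4!3!1!2!2!] = √(36/7)
  +(−1)^2/∏(2,1,2,1,1,0)! = 1/4  (running 1/4)
  +(−1)^3/∏(3,0,1,0,2,1)! = -1/12  (running 1/6)
⟨..|..⟩ = √(36/7)·(1/6) = +0.377964

+√(1/7) = +0.377964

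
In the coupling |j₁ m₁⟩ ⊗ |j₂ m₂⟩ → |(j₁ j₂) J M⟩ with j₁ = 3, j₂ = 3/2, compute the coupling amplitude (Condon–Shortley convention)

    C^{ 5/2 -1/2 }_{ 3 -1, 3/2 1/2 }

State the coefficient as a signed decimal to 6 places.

triangle: 2!×4!×1!/8! = 48/40320
(j±m)!: 2!×4!×2!×1!×2!×3! = 1152
prefactor² = (2J+1)×Δ×N² = 288/35
  k=1: −1/(1!×1!×3!×1!×1!×0!) = -1/6
  k=2: +1/(2!×0!×2!×0!×2!×1!) = 1/8
Σ = -1/24  ⇒  CG² = 288/35×(-1/24)² = 1/70
CG = −√(1/70) = -0.119523

−√(1/70) ≈ -0.119523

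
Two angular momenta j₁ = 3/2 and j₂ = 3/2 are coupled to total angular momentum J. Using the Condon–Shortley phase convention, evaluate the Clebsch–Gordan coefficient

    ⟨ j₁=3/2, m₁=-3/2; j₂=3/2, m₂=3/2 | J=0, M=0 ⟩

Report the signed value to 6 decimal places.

−√(1/4) = -0.500000

j₁+j₂−J=3  J+j₁−j₂=0  J−j₁+j₂=0  j₁+j₂+J+1=4
(j₁±m₁, j₂±m₂, J±M) = (0,3,3,0,0,0)
P² = 9
sum k=3..3:
  [3] −1/6 = -1/6
S = -1/6
C² = P²·S² = 1/4 ; C = -0.500000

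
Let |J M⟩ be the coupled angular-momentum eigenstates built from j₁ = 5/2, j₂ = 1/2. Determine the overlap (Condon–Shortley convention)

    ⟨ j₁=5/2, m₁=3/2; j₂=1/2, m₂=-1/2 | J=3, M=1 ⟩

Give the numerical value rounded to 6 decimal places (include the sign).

+0.577350

√[7·0!5!1!/7! · 4!1!0!1!4!2!] = √(192)
  +(−1)^0/∏(0,0,1,0,4,1)! = 1/24  (running 1/24)
⟨..|..⟩ = √(192)·(1/24) = +0.577350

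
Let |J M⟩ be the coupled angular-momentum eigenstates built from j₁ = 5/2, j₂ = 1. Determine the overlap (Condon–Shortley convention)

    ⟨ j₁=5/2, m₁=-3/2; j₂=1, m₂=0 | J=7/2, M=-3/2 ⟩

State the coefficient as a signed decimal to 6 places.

+0.690066  (= +√(10/21))

j₁+j₂−J=0  J+j₁−j₂=5  J−j₁+j₂=2  j₁+j₂+J+1=8
(j₁±m₁, j₂±m₂, J±M) = (1,4,1,1,2,5)
P² = 1920/7
sum k=0..0:
  [0] +1/24 = 1/24
S = 1/24
C² = P²·S² = 10/21 ; C = +0.690066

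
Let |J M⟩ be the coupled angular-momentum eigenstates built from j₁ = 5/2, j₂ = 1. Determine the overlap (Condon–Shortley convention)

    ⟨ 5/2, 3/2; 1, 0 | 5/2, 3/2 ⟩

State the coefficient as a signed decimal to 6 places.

triangle: 1!×4!×1!/7! = 24/5040
(j±m)!: 4!×1!×1!×1!×4!×1! = 576
prefactor² = (2J+1)×Δ×N² = 576/35
  k=0: +1/(0!×1!×1!×1!×3!×0!) = 1/6
  k=1: −1/(1!×0!×0!×0!×4!×1!) = -1/24
Σ = 1/8  ⇒  CG² = 576/35×1/8² = 9/35
CG = +√(9/35) = +0.507093

+√(9/35) ≈ +0.507093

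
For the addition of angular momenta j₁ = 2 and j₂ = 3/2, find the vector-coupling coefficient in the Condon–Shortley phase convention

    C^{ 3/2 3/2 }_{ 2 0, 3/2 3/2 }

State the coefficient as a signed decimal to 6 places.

j₁+j₂−J=2  J+j₁−j₂=2  J−j₁+j₂=1  j₁+j₂+J+1=6
(j₁±m₁, j₂±m₂, J±M) = (2,2,3,0,3,0)
P² = 16/5
sum k=2..2:
  [2] +1/4 = 1/4
S = 1/4
C² = P²·S² = 1/5 ; C = +0.447214

+√(1/5) ≈ +0.447214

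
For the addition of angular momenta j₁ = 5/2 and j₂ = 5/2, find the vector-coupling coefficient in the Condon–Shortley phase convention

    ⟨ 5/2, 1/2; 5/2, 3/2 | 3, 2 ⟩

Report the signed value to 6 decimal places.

-0.288675  (= −√(1/12))

√[7·2!3!3!/9! · 3!2!4!1!5!1!] = √(48)
  +(−1)^1/∏(1,1,1,3,2,0)! = -1/12  (running -1/12)
  +(−1)^2/∏(2,0,0,2,3,1)! = 1/24  (running -1/24)
⟨..|..⟩ = √(48)·(-1/24) = -0.288675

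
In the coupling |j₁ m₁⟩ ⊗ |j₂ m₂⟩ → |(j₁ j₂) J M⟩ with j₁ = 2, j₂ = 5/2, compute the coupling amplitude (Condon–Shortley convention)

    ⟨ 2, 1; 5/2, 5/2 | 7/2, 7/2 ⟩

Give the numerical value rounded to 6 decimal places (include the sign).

j₁+j₂−J=1  J+j₁−j₂=3  J−j₁+j₂=4  j₁+j₂+J+1=9
(j₁±m₁, j₂±m₂, J±M) = (3,1,5,0,7,0)
P² = 11520
sum k=1..1:
  [1] −1/144 = -1/144
S = -1/144
C² = P²·S² = 5/9 ; C = -0.745356

-0.745356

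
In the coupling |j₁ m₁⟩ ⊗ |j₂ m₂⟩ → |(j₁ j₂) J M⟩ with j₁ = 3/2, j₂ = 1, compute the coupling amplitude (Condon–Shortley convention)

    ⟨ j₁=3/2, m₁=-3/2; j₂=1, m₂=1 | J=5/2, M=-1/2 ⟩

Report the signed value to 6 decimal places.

triangle: 0!·3!·2!/6! = 12/720
(j±m)!: 0!·3!·2!·0!·2!·3! = 144
prefactor² = (2J+1)·Δ·N² = 72/5
  k=0: +1/(0!·0!·3!·2!·0!·0!) = 1/12
Σ = 1/12  ⇒  CG² = 72/5·1/12² = 1/10
CG = +√(1/10) = +0.316228

+0.316228  (= +√(1/10))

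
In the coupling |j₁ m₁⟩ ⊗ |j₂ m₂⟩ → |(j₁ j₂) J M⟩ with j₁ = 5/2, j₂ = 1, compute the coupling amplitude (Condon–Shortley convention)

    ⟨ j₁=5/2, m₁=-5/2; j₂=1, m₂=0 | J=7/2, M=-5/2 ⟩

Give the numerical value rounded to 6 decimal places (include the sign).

+√(2/7) ≈ +0.534522

√[8·0!5!2!/8! · 0!5!1!1!1!6!] = √(28800/7)
  +(−1)^0/∏(0,0,5,1,0,1)! = 1/120  (running 1/120)
⟨..|..⟩ = √(28800/7)·(1/120) = +0.534522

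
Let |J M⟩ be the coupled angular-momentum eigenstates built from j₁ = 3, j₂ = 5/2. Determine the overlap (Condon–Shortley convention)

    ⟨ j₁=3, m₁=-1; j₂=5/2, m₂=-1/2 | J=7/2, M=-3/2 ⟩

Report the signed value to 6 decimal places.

−√(5/21) ≈ -0.487950

j₁+j₂−J=2  J+j₁−j₂=4  J−j₁+j₂=3  j₁+j₂+J+1=10
(j₁±m₁, j₂±m₂, J±M) = (2,4,2,3,2,5)
P² = 3072/35
sum k=0..2:
  [0] +1/96 = 1/96
  [1] −1/12 = -1/12
  [2] +1/48 = 1/48
S = -5/96
C² = P²·S² = 5/21 ; C = -0.487950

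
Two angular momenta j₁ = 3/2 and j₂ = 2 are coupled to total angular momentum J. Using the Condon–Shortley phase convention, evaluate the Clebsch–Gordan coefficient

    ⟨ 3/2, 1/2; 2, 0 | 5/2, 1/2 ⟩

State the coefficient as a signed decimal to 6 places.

√[6·1!2!3!/7! · 2!1!2!2!3!2!] = √(48/35)
  +(−1)^0/∏(0,1,1,2,1,1)! = 1/2  (running 1/2)
  +(−1)^1/∏(1,0,0,1,2,2)! = -1/4  (running 1/4)
⟨..|..⟩ = √(48/35)·(1/4) = +0.292770

+√(3/35) = +0.292770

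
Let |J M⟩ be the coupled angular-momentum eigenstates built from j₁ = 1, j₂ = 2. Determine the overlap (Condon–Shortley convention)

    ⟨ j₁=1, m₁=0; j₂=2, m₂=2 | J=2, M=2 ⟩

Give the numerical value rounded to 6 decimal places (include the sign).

−√(2/3) = -0.816497

triangle: 1!*1!*3!/6! = 6/720
(j±m)!: 1!*1!*4!*0!*4!*0! = 576
prefactor² = (2J+1)*Δ*N² = 24
  k=1: −1/(1!*0!*0!*3!*1!*0!) = -1/6
Σ = -1/6  ⇒  CG² = 24*(-1/6)² = 2/3
CG = −√(2/3) = -0.816497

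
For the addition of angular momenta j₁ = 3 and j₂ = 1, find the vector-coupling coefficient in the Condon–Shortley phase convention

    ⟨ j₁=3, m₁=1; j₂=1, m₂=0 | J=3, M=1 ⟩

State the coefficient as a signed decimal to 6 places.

√[7·1!5!1!/8! · 4!2!1!1!4!2!] = √(48)
  +(−1)^0/∏(0,1,2,1,3,0)! = 1/12  (running 1/12)
  +(−1)^1/∏(1,0,1,0,4,1)! = -1/24  (running 1/24)
⟨..|..⟩ = √(48)·(1/24) = +0.288675

+0.288675  (= +√(1/12))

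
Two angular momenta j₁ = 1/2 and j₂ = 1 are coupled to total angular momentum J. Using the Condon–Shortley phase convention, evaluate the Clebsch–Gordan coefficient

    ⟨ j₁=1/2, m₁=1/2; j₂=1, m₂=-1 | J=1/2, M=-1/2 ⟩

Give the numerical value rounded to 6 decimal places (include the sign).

triangle: 1!·0!·1!/3! = 1/6
(j±m)!: 1!·0!·0!·2!·0!·1! = 2
prefactor² = (2J+1)·Δ·N² = 2/3
  k=0: +1/(0!·1!·0!·0!·0!·1!) = 1
Σ = 1  ⇒  CG² = 2/3·1² = 2/3
CG = +√(2/3) = +0.816497

+√(2/3) = +0.816497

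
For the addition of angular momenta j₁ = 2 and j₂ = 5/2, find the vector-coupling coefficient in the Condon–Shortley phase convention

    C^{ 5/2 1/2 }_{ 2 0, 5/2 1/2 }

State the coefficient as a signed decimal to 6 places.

√[6·2!2!3!/8! · 2!2!3!2!3!2!] = √(72/35)
  +(−1)^0/∏(0,2,2,3,0,0)! = 1/24  (running 1/24)
  +(−1)^1/∏(1,1,1,2,1,1)! = -1/2  (running -11/24)
  +(−1)^2/∏(2,0,0,1,2,2)! = 1/8  (running -1/3)
⟨..|..⟩ = √(72/35)·(-1/3) = -0.478091

-0.478091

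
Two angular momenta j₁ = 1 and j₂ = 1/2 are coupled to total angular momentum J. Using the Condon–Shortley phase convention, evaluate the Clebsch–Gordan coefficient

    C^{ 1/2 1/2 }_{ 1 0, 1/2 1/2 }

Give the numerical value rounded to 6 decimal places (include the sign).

triangle: 1!×1!×0!/3! = 1/6
(j±m)!: 1!×1!×1!×0!×1!×0! = 1
prefactor² = (2J+1)×Δ×N² = 1/3
  k=1: −1/(1!×0!×0!×0!×1!×0!) = -1
Σ = -1  ⇒  CG² = 1/3×(-1)² = 1/3
CG = −√(1/3) = -0.577350

-0.577350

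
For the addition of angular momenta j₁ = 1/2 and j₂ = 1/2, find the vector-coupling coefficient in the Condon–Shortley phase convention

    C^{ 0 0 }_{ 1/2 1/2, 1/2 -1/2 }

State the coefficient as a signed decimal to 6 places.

j₁+j₂−J=1  J+j₁−j₂=0  J−j₁+j₂=0  j₁+j₂+J+1=2
(j₁±m₁, j₂±m₂, J±M) = (1,0,0,1,0,0)
P² = 1/2
sum k=0..0:
  [0] +1/1 = 1
S = 1
C² = P²·S² = 1/2 ; C = +0.707107

+0.707107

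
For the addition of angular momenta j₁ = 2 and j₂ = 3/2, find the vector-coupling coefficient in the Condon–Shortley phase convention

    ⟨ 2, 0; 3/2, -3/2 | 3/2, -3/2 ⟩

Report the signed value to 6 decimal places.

+√(1/5) = +0.447214

√[4·2!2!1!/6! · 2!2!0!3!0!3!] = √(16/5)
  +(−1)^0/∏(0,2,2,0,0,1)! = 1/4  (running 1/4)
⟨..|..⟩ = √(16/5)·(1/4) = +0.447214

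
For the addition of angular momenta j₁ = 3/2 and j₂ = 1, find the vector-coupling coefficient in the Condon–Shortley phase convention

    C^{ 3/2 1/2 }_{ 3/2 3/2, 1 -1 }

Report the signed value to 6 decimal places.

+0.632456  (= +√(2/5))

j₁+j₂−J=1  J+j₁−j₂=2  J−j₁+j₂=1  j₁+j₂+J+1=5
(j₁±m₁, j₂±m₂, J±M) = (3,0,0,2,2,1)
P² = 8/5
sum k=0..0:
  [0] +1/2 = 1/2
S = 1/2
C² = P²·S² = 2/5 ; C = +0.632456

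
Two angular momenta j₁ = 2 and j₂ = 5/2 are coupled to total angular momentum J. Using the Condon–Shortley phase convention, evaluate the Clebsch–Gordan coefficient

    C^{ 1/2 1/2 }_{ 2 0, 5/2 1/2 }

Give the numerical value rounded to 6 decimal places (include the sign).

triangle: 4!·0!·1!/6! = 24/720
(j±m)!: 2!·2!·3!·2!·1!·0! = 48
prefactor² = (2J+1)·Δ·N² = 16/5
  k=2: +1/(2!·2!·0!·1!·0!·0!) = 1/4
Σ = 1/4  ⇒  CG² = 16/5·1/4² = 1/5
CG = +√(1/5) = +0.447214

+√(1/5) = +0.447214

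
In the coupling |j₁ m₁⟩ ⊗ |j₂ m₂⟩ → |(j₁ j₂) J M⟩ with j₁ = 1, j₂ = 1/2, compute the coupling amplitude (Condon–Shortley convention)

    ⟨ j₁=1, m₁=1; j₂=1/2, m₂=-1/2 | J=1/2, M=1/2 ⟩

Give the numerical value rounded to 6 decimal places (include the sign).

+√(2/3) ≈ +0.816497

j₁+j₂−J=1  J+j₁−j₂=1  J−j₁+j₂=0  j₁+j₂+J+1=3
(j₁±m₁, j₂±m₂, J±M) = (2,0,0,1,1,0)
P² = 2/3
sum k=0..0:
  [0] +1/1 = 1
S = 1
C² = P²·S² = 2/3 ; C = +0.816497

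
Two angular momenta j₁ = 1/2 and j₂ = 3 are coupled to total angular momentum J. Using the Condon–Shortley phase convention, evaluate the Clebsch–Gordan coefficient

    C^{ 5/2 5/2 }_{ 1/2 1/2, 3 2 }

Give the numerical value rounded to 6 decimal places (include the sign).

+√(1/7) ≈ +0.377964

j₁+j₂−J=1  J+j₁−j₂=0  J−j₁+j₂=5  j₁+j₂+J+1=7
(j₁±m₁, j₂±m₂, J±M) = (1,0,5,1,5,0)
P² = 14400/7
sum k=0..0:
  [0] +1/120 = 1/120
S = 1/120
C² = P²·S² = 1/7 ; C = +0.377964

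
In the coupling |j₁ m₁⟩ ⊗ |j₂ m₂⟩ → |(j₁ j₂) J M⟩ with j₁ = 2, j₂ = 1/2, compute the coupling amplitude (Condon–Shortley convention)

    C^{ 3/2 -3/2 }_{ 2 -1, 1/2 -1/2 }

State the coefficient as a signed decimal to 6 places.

+0.447214

triangle: 1!·3!·0!/5! = 6/120
(j±m)!: 1!·3!·0!·1!·0!·3! = 36
prefactor² = (2J+1)·Δ·N² = 36/5
  k=0: +1/(0!·1!·3!·0!·0!·0!) = 1/6
Σ = 1/6  ⇒  CG² = 36/5·1/6² = 1/5
CG = +√(1/5) = +0.447214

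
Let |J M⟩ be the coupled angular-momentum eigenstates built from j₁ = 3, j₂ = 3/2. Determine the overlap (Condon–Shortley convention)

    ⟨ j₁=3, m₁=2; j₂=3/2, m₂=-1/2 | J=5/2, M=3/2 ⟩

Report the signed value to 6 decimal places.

√[6·2!4!1!/8! · 5!1!1!2!4!1!] = √(288/7)
  +(−1)^0/∏(0,2,1,1,3,0)! = 1/12  (running 1/12)
  +(−1)^1/∏(1,1,0,0,4,1)! = -1/24  (running 1/24)
⟨..|..⟩ = √(288/7)·(1/24) = +0.267261

+√(1/14) ≈ +0.267261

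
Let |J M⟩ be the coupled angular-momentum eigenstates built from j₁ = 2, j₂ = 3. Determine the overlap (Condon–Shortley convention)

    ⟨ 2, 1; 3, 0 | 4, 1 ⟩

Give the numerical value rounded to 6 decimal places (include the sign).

√[9·1!3!5!/10! · 3!1!3!3!5!3!] = √(1944/7)
  +(−1)^0/∏(0,1,1,3,2,2)! = 1/24  (running 1/24)
  +(−1)^1/∏(1,0,0,2,3,3)! = -1/72  (running 1/36)
⟨..|..⟩ = √(1944/7)·(1/36) = +0.462910

+√(3/14) = +0.462910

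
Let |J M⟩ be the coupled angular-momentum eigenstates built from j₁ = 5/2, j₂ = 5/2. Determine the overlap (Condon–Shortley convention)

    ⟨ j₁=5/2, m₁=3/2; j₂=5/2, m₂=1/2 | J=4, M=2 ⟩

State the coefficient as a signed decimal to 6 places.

+0.422577  (= +√(5/28))

√[9·1!4!4!/10! · 4!1!3!2!6!2!] = √(20736/35)
  +(−1)^0/∏(0,1,1,3,3,1)! = 1/36  (running 1/36)
  +(−1)^1/∏(1,0,0,2,4,2)! = -1/96  (running 5/288)
⟨..|..⟩ = √(20736/35)·(5/288) = +0.422577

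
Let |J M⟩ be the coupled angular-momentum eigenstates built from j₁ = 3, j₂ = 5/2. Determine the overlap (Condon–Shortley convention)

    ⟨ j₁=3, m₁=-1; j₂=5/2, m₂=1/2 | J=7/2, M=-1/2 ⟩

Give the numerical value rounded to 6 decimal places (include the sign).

-0.125988

triangle: 2!*4!*3!/10! = 288/3628800
(j±m)!: 2!*4!*3!*2!*3!*4! = 82944
prefactor² = (2J+1)*Δ*N² = 9216/175
  k=0: +1/(0!*2!*4!*3!*0!*0!) = 1/288
  k=1: −1/(1!*1!*3!*2!*1!*1!) = -1/12
  k=2: +1/(2!*0!*2!*1!*2!*2!) = 1/16
Σ = -5/288  ⇒  CG² = 9216/175*(-5/288)² = 1/63
CG = −√(1/63) = -0.125988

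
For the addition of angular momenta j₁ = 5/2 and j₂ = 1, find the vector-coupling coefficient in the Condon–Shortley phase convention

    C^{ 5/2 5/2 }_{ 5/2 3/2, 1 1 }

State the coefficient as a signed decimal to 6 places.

√[6·1!4!1!/7! · 4!1!2!0!5!0!] = √(1152/7)
  +(−1)^1/∏(1,0,0,1,4,0)! = -1/24  (running -1/24)
⟨..|..⟩ = √(1152/7)·(-1/24) = -0.534522

-0.534522  (= −√(2/7))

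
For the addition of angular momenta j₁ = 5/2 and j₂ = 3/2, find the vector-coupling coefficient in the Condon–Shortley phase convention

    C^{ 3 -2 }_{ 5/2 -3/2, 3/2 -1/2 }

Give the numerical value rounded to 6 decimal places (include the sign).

√[7·1!4!2!/8! · 1!4!1!2!1!5!] = √(48)
  +(−1)^0/∏(0,1,4,1,0,1)! = 1/24  (running 1/24)
  +(−1)^1/∏(1,0,3,0,1,2)! = -1/12  (running -1/24)
⟨..|..⟩ = √(48)·(-1/24) = -0.288675

−√(1/12) = -0.288675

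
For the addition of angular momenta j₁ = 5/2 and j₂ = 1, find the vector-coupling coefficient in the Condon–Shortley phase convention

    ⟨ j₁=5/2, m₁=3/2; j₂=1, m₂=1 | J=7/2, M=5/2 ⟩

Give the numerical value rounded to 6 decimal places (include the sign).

j₁+j₂−J=0  J+j₁−j₂=5  J−j₁+j₂=2  j₁+j₂+J+1=8
(j₁±m₁, j₂±m₂, J±M) = (4,1,2,0,6,1)
P² = 11520/7
sum k=0..0:
  [0] +1/48 = 1/48
S = 1/48
C² = P²·S² = 5/7 ; C = +0.845154

+√(5/7) = +0.845154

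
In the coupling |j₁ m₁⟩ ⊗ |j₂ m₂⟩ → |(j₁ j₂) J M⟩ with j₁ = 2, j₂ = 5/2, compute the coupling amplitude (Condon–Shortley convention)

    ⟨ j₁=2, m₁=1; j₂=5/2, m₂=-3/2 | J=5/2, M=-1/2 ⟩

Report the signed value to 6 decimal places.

+0.414039

√[6·2!2!3!/8! · 3!1!1!4!2!3!] = √(216/35)
  +(−1)^0/∏(0,2,1,1,1,2)! = 1/4  (running 1/4)
  +(−1)^1/∏(1,1,0,0,2,3)! = -1/12  (running 1/6)
⟨..|..⟩ = √(216/35)·(1/6) = +0.414039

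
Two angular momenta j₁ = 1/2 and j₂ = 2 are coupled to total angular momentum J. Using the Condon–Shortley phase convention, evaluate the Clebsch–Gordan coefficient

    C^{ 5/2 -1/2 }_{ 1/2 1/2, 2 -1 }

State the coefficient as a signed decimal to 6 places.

√[6·0!1!4!/6! · 1!0!1!3!2!3!] = √(72/5)
  +(−1)^0/∏(0,0,0,1,1,3)! = 1/6  (running 1/6)
⟨..|..⟩ = √(72/5)·(1/6) = +0.632456

+√(2/5) = +0.632456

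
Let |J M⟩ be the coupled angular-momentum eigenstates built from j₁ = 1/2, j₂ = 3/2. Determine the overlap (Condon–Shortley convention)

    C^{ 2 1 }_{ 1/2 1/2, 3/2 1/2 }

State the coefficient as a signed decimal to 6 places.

j₁+j₂−J=0  J+j₁−j₂=1  J−j₁+j₂=3  j₁+j₂+J+1=5
(j₁±m₁, j₂±m₂, J±M) = (1,0,2,1,3,1)
P² = 3
sum k=0..0:
  [0] +1/2 = 1/2
S = 1/2
C² = P²·S² = 3/4 ; C = +0.866025

+√(3/4) ≈ +0.866025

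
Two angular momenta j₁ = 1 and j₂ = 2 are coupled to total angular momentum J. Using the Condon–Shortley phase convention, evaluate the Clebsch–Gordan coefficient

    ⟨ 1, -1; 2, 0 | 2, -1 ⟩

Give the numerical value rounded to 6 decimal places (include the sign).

√[5·1!1!3!/6! · 0!2!2!2!1!3!] = √(2)
  +(−1)^1/∏(1,0,1,1,0,2)! = -1/2  (running -1/2)
⟨..|..⟩ = √(2)·(-1/2) = -0.707107

−√(1/2) = -0.707107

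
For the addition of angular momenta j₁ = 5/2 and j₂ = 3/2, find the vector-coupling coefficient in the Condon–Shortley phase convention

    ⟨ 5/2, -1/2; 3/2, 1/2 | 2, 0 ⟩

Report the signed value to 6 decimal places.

j₁+j₂−J=2  J+j₁−j₂=3  J−j₁+j₂=1  j₁+j₂+J+1=7
(j₁±m₁, j₂±m₂, J±M) = (2,3,2,1,2,2)
P² = 8/7
sum k=1..2:
  [1] −1/2 = -1/2
  [2] +1/4 = 1/4
S = -1/4
C² = P²·S² = 1/14 ; C = -0.267261

-0.267261  (= −√(1/14))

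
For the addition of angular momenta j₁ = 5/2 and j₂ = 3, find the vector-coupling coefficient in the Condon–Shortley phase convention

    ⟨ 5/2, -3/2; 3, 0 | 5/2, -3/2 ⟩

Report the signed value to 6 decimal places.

+0.483046

√[6·3!2!3!/9! · 1!4!3!3!1!4!] = √(864/35)
  +(−1)^2/∏(2,1,2,1,0,2)! = 1/8  (running 1/8)
  +(−1)^3/∏(3,0,1,0,1,3)! = -1/36  (running 7/72)
⟨..|..⟩ = √(864/35)·(7/72) = +0.483046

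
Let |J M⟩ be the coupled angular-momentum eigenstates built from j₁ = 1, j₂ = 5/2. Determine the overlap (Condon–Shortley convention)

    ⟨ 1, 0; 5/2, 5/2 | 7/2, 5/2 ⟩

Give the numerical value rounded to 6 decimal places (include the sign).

√[8·0!2!5!/8! · 1!1!5!0!6!1!] = √(28800/7)
  +(−1)^0/∏(0,0,1,5,1,0)! = 1/120  (running 1/120)
⟨..|..⟩ = √(28800/7)·(1/120) = +0.534522

+0.534522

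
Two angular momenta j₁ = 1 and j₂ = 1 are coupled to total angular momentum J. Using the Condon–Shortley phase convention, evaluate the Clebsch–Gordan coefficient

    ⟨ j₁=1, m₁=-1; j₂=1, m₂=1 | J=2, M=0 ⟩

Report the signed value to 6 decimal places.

+√(1/6) ≈ +0.408248

triangle: 0!×2!×2!/5! = 4/120
(j±m)!: 0!×2!×2!×0!×2!×2! = 16
prefactor² = (2J+1)×Δ×N² = 8/3
  k=0: +1/(0!×0!×2!×2!×0!×0!) = 1/4
Σ = 1/4  ⇒  CG² = 8/3×1/4² = 1/6
CG = +√(1/6) = +0.408248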